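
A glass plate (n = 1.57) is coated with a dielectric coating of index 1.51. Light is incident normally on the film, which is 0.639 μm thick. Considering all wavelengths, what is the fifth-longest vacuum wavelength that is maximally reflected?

Ray reflecting at the top interface goes from n = 1.0 toward n = 1.51: a half-wave phase shift.
Bottom surface (1.51 → 1.57): reflection off a higher-index medium gives a half-wave phase shift.
Net: no relative phase inversion (both shifts match).
So the condition for constructive reflection is 2 n t = m λ.
λ = 2 n t / m. The fifth-longest wavelength is m = 5: λ = 2 × 1.51 × 639 / 5.00 = 386 nm.

386 nm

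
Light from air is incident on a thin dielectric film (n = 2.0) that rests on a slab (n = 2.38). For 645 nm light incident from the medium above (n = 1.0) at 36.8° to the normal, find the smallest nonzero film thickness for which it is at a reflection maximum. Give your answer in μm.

Top surface (1.0 → 2.0): reflection off a higher-index medium gives a half-wave phase shift.
At the lower boundary (n = 2.0 to n = 2.38) the reflected ray undergoes a half-wave phase shift.
Net: no relative phase inversion (both shifts match).
With no net inversion, constructive interference in reflection requires 2 n t cos θ_r = m λ.
Snell's law: 1.0 sin 36.8° = 2.0 sin θ_r → sin θ_r = 0.300, cos θ_r = 0.954.
Minimum nonzero at m = 1: t = λ / (2 n cos θ_r) = 645 / (2 × 2.0 × 0.954) = 169 nm.

0.169 μm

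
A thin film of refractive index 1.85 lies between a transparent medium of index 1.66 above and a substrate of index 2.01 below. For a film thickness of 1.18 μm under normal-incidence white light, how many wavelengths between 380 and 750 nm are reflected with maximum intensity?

6

Top surface (1.66 → 1.85): reflection off a higher-index medium gives a half-wave phase shift.
Ray reflecting at the bottom interface goes from n = 1.85 toward n = 2.01: a half-wave phase shift.
Zero or two π shifts → no net half-wave offset.
For bright reflection here: 2 n t = m λ.
λ = 2 n t / m = 4366 / m nm.
m=5: 873 nm (IR); m=6: 728 nm (visible); m=7: 624 nm (visible); m=8: 546 nm (visible); m=9: 485 nm (visible); m=10: 437 nm (visible); m=11: 397 nm (visible); m=12: 364 nm (UV).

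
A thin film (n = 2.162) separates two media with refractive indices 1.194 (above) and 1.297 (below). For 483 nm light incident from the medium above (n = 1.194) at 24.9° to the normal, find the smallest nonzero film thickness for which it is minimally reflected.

At the upper boundary (n = 1.194 to n = 2.162) the reflected ray undergoes a half-wave phase shift.
Ray reflecting at the bottom interface goes from n = 2.162 toward n = 1.297: no phase shift.
The two reflections differ by half a wavelength.
With one net inversion, destructive interference in reflection requires 2 n t cos θ_r = m λ.
Snell's law: 1.194 sin 24.9° = 2.162 sin θ_r → sin θ_r = 0.233, cos θ_r = 0.973.
Minimum nonzero at m = 1: t = λ / (2 n cos θ_r) = 483 / (2 × 2.162 × 0.973) = 115 nm.

115 nm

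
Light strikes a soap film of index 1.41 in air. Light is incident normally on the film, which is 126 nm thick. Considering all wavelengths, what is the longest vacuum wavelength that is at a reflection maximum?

Ray reflecting at the top interface goes from n = 1.0 toward n = 1.41: a half-wave phase shift.
Bottom surface (1.41 → 1.0): reflection off a lower-index medium gives no phase shift.
Exactly one π shift → a net half-wave offset.
With one net inversion, constructive interference in reflection requires 2 n t = (m + ½) λ.
λ = 2 n t / (m + ½). The longest wavelength is m = 0: λ = 2 × 1.41 × 126 / 0.500 = 711 nm.

711 nm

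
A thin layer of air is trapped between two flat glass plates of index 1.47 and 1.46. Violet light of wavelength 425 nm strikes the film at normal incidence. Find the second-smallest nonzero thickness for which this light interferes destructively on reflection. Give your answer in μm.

0.425 μm

At the upper boundary (n = 1.47 to n = 1.0) the reflected ray undergoes no phase shift.
Bottom surface (1.0 → 1.46): reflection off a higher-index medium gives a half-wave phase shift.
Exactly one π shift → a net half-wave offset.
With one net inversion, destructive interference in reflection requires 2 n t = m λ.
The second-smallest nonzero thickness corresponds to m = 2: t = m λ / (2 n) = 2.00 × 425 / (2 × 1.0) = 425 nm.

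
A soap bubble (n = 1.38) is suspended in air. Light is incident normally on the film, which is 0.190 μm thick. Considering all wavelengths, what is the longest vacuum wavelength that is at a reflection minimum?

Top surface (1.0 → 1.38): reflection off a higher-index medium gives a half-wave phase shift.
At the lower boundary (n = 1.38 to n = 1.0) the reflected ray undergoes no phase shift.
Exactly one π shift → a net half-wave offset.
With one net inversion, destructive interference in reflection requires 2 n t = m λ.
λ = 2 n t / m. The longest wavelength is m = 1: λ = 2 × 1.38 × 190 / 1.00 = 524 nm.

524 nm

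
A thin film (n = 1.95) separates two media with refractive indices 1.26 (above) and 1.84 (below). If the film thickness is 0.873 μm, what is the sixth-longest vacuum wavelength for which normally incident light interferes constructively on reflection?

619 nm

Top surface (1.26 → 1.95): reflection off a higher-index medium gives a half-wave phase shift.
Ray reflecting at the bottom interface goes from n = 1.95 toward n = 1.84: no phase shift.
Exactly one π shift → a net half-wave offset.
For bright reflection here: 2 n t = (m + ½) λ.
λ = 2 n t / (m + ½). The sixth-longest wavelength is m = 5: λ = 2 × 1.95 × 873 / 5.50 = 619 nm.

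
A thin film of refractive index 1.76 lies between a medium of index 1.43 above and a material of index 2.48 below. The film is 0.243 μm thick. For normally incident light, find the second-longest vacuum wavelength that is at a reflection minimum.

570 nm

At the upper boundary (n = 1.43 to n = 1.76) the reflected ray undergoes a half-wave phase shift.
At the lower boundary (n = 1.76 to n = 2.48) the reflected ray undergoes a half-wave phase shift.
The two reflections carry the same phase change, so no net offset.
So the condition for destructive reflection is 2 n t = (m + ½) λ.
λ = 2 n t / (m + ½). The second-longest wavelength is m = 1: λ = 2 × 1.76 × 243 / 1.50 = 570 nm.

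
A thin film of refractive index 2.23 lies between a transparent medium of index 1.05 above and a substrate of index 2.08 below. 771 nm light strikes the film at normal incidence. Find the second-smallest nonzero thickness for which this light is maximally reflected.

Ray reflecting at the top interface goes from n = 1.05 toward n = 2.23: a half-wave phase shift.
Ray reflecting at the bottom interface goes from n = 2.23 toward n = 2.08: no phase shift.
Net: one phase inversion between the two reflected rays.
With one net inversion, constructive interference in reflection requires 2 n t = (m + ½) λ.
The second-smallest nonzero thickness corresponds to m = 1: t = (m + ½) λ / (2 n) = 1.50 × 771 / (2 × 2.23) = 259 nm.

259 nm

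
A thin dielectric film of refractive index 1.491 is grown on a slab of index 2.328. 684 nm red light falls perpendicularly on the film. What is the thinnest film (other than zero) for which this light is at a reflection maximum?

Top surface (1.0 → 1.491): reflection off a higher-index medium gives a half-wave phase shift.
Bottom surface (1.491 → 2.328): reflection off a higher-index medium gives a half-wave phase shift.
Net: no relative phase inversion (both shifts match).
So the condition for constructive reflection is 2 n t = m λ.
Minimum nonzero at m = 1: t = λ / (2 n) = 684 / (2 × 1.491) = 229 nm.

229 nm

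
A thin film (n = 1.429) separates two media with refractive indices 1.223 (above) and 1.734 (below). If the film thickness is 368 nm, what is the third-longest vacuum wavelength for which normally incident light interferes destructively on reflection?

Ray reflecting at the top interface goes from n = 1.223 toward n = 1.429: a half-wave phase shift.
At the lower boundary (n = 1.429 to n = 1.734) the reflected ray undergoes a half-wave phase shift.
The two reflections carry the same phase change, so no net offset.
So the condition for destructive reflection is 2 n t = (m + ½) λ.
λ = 2 n t / (m + ½). The third-longest wavelength is m = 2: λ = 2 × 1.429 × 368 / 2.50 = 421 nm.

421 nm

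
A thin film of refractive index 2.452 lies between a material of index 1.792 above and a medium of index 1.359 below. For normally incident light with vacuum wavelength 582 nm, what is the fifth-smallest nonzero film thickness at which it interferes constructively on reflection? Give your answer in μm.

0.534 μm

Top surface (1.792 → 2.452): reflection off a higher-index medium gives a half-wave phase shift.
Ray reflecting at the bottom interface goes from n = 2.452 toward n = 1.359: no phase shift.
The two reflections differ by half a wavelength.
With one net inversion, constructive interference in reflection requires 2 n t = (m + ½) λ.
The fifth-smallest nonzero thickness corresponds to m = 4: t = (m + ½) λ / (2 n) = 4.50 × 582 / (2 × 2.452) = 534 nm.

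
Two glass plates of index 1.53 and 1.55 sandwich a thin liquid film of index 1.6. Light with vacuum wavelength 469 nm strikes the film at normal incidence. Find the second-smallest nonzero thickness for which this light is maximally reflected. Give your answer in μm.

Top surface (1.53 → 1.6): reflection off a higher-index medium gives a half-wave phase shift.
Ray reflecting at the bottom interface goes from n = 1.6 toward n = 1.55: no phase shift.
Net: one phase inversion between the two reflected rays.
So the condition for constructive reflection is 2 n t = (m + ½) λ.
The second-smallest nonzero thickness corresponds to m = 1: t = (m + ½) λ / (2 n) = 1.50 × 469 / (2 × 1.6) = 220 nm.

0.220 μm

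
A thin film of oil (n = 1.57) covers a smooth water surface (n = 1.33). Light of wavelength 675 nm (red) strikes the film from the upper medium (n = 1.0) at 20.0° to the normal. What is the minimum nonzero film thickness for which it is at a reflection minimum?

220 nm

Ray reflecting at the top interface goes from n = 1.0 toward n = 1.57: a half-wave phase shift.
Bottom surface (1.57 → 1.33): reflection off a lower-index medium gives no phase shift.
Exactly one π shift → a net half-wave offset.
With one net inversion, destructive interference in reflection requires 2 n t cos θ_r = m λ.
Snell's law: 1.0 sin 20.0° = 1.57 sin θ_r → sin θ_r = 0.218, cos θ_r = 0.976.
Minimum nonzero at m = 1: t = λ / (2 n cos θ_r) = 675 / (2 × 1.57 × 0.976) = 220 nm.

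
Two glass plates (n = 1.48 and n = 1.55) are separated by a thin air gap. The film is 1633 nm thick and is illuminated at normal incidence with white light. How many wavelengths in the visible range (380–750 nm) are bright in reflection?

At the upper boundary (n = 1.48 to n = 1.0) the reflected ray undergoes no phase shift.
Ray reflecting at the bottom interface goes from n = 1.0 toward n = 1.55: a half-wave phase shift.
The two reflections differ by half a wavelength.
With one net inversion, constructive interference in reflection requires 2 n t = (m + ½) λ.
λ = 2 n t / (m + ½) = 3266 / (m + ½) nm.
m=3: 933 nm (IR); m=4: 726 nm (visible); m=5: 594 nm (visible); m=6: 502 nm (visible); m=7: 435 nm (visible); m=8: 384 nm (visible); m=9: 344 nm (UV).

5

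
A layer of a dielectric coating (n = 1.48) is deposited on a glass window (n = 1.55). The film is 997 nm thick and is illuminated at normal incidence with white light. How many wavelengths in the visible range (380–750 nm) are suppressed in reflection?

At the upper boundary (n = 1.0 to n = 1.48) the reflected ray undergoes a half-wave phase shift.
Bottom surface (1.48 → 1.55): reflection off a higher-index medium gives a half-wave phase shift.
Net: no relative phase inversion (both shifts match).
So the condition for destructive reflection is 2 n t = (m + ½) λ.
λ = 2 n t / (m + ½) = 2951 / (m + ½) nm.
m=3: 843 nm (IR); m=4: 656 nm (visible); m=5: 537 nm (visible); m=6: 454 nm (visible); m=7: 393 nm (visible); m=8: 347 nm (UV).

4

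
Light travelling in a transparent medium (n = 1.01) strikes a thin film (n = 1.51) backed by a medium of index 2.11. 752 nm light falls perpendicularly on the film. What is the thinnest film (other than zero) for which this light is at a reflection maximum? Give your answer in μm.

At the upper boundary (n = 1.01 to n = 1.51) the reflected ray undergoes a half-wave phase shift.
Bottom surface (1.51 → 2.11): reflection off a higher-index medium gives a half-wave phase shift.
Zero or two π shifts → no net half-wave offset.
For strong reflection here: 2 n t = m λ.
Minimum nonzero at m = 1: t = λ / (2 n) = 752 / (2 × 1.51) = 249 nm.

0.249 μm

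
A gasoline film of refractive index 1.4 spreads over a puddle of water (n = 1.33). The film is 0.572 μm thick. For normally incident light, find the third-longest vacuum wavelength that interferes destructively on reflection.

534 nm

Ray reflecting at the top interface goes from n = 1.0 toward n = 1.4: a half-wave phase shift.
Bottom surface (1.4 → 1.33): reflection off a lower-index medium gives no phase shift.
Exactly one π shift → a net half-wave offset.
So the condition for destructive reflection is 2 n t = m λ.
λ = 2 n t / m. The third-longest wavelength is m = 3: λ = 2 × 1.4 × 572 / 3.00 = 534 nm.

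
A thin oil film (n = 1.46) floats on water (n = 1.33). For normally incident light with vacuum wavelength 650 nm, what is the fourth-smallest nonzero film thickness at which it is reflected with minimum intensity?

890 nm

At the upper boundary (n = 1.0 to n = 1.46) the reflected ray undergoes a half-wave phase shift.
Ray reflecting at the bottom interface goes from n = 1.46 toward n = 1.33: no phase shift.
The two reflections differ by half a wavelength.
For dark reflection here: 2 n t = m λ.
The fourth-smallest nonzero thickness corresponds to m = 4: t = m λ / (2 n) = 4.00 × 650 / (2 × 1.46) = 890 nm.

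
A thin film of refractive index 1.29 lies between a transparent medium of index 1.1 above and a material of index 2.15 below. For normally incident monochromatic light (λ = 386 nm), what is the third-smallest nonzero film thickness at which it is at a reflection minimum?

374 nm

Top surface (1.1 → 1.29): reflection off a higher-index medium gives a half-wave phase shift.
At the lower boundary (n = 1.29 to n = 2.15) the reflected ray undergoes a half-wave phase shift.
Zero or two π shifts → no net half-wave offset.
With no net inversion, destructive interference in reflection requires 2 n t = (m + ½) λ.
The third-smallest nonzero thickness corresponds to m = 2: t = (m + ½) λ / (2 n) = 2.50 × 386 / (2 × 1.29) = 374 nm.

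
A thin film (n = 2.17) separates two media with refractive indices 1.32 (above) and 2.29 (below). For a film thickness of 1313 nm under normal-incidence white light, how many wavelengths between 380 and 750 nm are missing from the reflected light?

7

Ray reflecting at the top interface goes from n = 1.32 toward n = 2.17: a half-wave phase shift.
At the lower boundary (n = 2.17 to n = 2.29) the reflected ray undergoes a half-wave phase shift.
The two reflections carry the same phase change, so no net offset.
With no net inversion, destructive interference in reflection requires 2 n t = (m + ½) λ.
λ = 2 n t / (m + ½) = 5698 / (m + ½) nm.
m=7: 760 nm (IR); m=8: 670 nm (visible); m=9: 600 nm (visible); m=10: 543 nm (visible); m=11: 496 nm (visible); m=12: 456 nm (visible); m=13: 422 nm (visible); m=14: 393 nm (visible); m=15: 368 nm (UV).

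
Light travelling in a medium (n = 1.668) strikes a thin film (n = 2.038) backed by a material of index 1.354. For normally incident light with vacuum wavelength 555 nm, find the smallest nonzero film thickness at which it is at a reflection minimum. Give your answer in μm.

0.136 μm

Ray reflecting at the top interface goes from n = 1.668 toward n = 2.038: a half-wave phase shift.
Ray reflecting at the bottom interface goes from n = 2.038 toward n = 1.354: no phase shift.
Exactly one π shift → a net half-wave offset.
With one net inversion, destructive interference in reflection requires 2 n t = m λ.
Minimum nonzero at m = 1: t = λ / (2 n) = 555 / (2 × 2.038) = 136 nm.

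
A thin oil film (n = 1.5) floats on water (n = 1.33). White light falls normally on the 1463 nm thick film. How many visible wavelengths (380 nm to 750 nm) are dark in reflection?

At the upper boundary (n = 1.0 to n = 1.5) the reflected ray undergoes a half-wave phase shift.
Ray reflecting at the bottom interface goes from n = 1.5 toward n = 1.33: no phase shift.
Exactly one π shift → a net half-wave offset.
So the condition for destructive reflection is 2 n t = m λ.
λ = 2 n t / m = 4389 / m nm.
m=5: 878 nm (IR); m=6: 732 nm (visible); m=7: 627 nm (visible); m=8: 549 nm (visible); m=9: 488 nm (visible); m=10: 439 nm (visible); m=11: 399 nm (visible); m=12: 366 nm (UV).

6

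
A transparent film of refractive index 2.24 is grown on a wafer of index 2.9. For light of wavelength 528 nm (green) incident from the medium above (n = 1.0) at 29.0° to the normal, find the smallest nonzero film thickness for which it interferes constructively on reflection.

At the upper boundary (n = 1.0 to n = 2.24) the reflected ray undergoes a half-wave phase shift.
At the lower boundary (n = 2.24 to n = 2.9) the reflected ray undergoes a half-wave phase shift.
Zero or two π shifts → no net half-wave offset.
For strong reflection here: 2 n t cos θ_r = m λ.
Snell's law: 1.0 sin 29.0° = 2.24 sin θ_r → sin θ_r = 0.216, cos θ_r = 0.976.
Minimum nonzero at m = 1: t = λ / (2 n cos θ_r) = 528 / (2 × 2.24 × 0.976) = 121 nm.

121 nm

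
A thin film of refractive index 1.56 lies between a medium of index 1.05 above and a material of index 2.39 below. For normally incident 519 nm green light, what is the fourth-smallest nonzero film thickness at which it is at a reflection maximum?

665 nm

Ray reflecting at the top interface goes from n = 1.05 toward n = 1.56: a half-wave phase shift.
At the lower boundary (n = 1.56 to n = 2.39) the reflected ray undergoes a half-wave phase shift.
The two reflections carry the same phase change, so no net offset.
For strong reflection here: 2 n t = m λ.
The fourth-smallest nonzero thickness corresponds to m = 4: t = m λ / (2 n) = 4.00 × 519 / (2 × 1.56) = 665 nm.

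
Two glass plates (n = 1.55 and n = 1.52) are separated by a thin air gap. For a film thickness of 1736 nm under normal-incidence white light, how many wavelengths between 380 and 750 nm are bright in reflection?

At the upper boundary (n = 1.55 to n = 1.0) the reflected ray undergoes no phase shift.
Ray reflecting at the bottom interface goes from n = 1.0 toward n = 1.52: a half-wave phase shift.
Net: one phase inversion between the two reflected rays.
So the condition for constructive reflection is 2 n t = (m + ½) λ.
λ = 2 n t / (m + ½) = 3472 / (m + ½) nm.
m=4: 772 nm (IR); m=5: 631 nm (visible); m=6: 534 nm (visible); m=7: 463 nm (visible); m=8: 408 nm (visible); m=9: 365 nm (UV).

4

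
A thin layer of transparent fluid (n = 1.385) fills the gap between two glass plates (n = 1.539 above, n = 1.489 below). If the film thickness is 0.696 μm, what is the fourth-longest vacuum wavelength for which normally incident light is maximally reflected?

551 nm

At the upper boundary (n = 1.539 to n = 1.385) the reflected ray undergoes no phase shift.
Ray reflecting at the bottom interface goes from n = 1.385 toward n = 1.489: a half-wave phase shift.
The two reflections differ by half a wavelength.
For bright reflection here: 2 n t = (m + ½) λ.
λ = 2 n t / (m + ½). The fourth-longest wavelength is m = 3: λ = 2 × 1.385 × 696 / 3.50 = 551 nm.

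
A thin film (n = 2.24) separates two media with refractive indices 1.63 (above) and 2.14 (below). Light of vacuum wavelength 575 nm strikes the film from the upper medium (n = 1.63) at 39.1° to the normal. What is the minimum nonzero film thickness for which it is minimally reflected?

Ray reflecting at the top interface goes from n = 1.63 toward n = 2.24: a half-wave phase shift.
Bottom surface (2.24 → 2.14): reflection off a lower-index medium gives no phase shift.
Exactly one π shift → a net half-wave offset.
For weak reflection here: 2 n t cos θ_r = m λ.
Snell's law: 1.63 sin 39.1° = 2.24 sin θ_r → sin θ_r = 0.459, cos θ_r = 0.888.
Minimum nonzero at m = 1: t = λ / (2 n cos θ_r) = 575 / (2 × 2.24 × 0.888) = 144 nm.

144 nm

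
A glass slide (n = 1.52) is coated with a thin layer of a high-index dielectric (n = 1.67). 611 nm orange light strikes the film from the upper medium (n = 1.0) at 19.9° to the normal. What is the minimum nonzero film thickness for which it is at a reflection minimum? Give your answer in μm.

Top surface (1.0 → 1.67): reflection off a higher-index medium gives a half-wave phase shift.
Bottom surface (1.67 → 1.52): reflection off a lower-index medium gives no phase shift.
Exactly one π shift → a net half-wave offset.
With one net inversion, destructive interference in reflection requires 2 n t cos θ_r = m λ.
Snell's law: 1.0 sin 19.9° = 1.67 sin θ_r → sin θ_r = 0.204, cos θ_r = 0.979.
Minimum nonzero at m = 1: t = λ / (2 n cos θ_r) = 611 / (2 × 1.67 × 0.979) = 187 nm.

0.187 μm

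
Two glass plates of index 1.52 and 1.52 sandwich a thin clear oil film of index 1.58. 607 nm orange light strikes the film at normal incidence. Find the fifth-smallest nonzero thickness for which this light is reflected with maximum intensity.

At the upper boundary (n = 1.52 to n = 1.58) the reflected ray undergoes a half-wave phase shift.
At the lower boundary (n = 1.58 to n = 1.52) the reflected ray undergoes no phase shift.
Net: one phase inversion between the two reflected rays.
So the condition for constructive reflection is 2 n t = (m + ½) λ.
The fifth-smallest nonzero thickness corresponds to m = 4: t = (m + ½) λ / (2 n) = 4.50 × 607 / (2 × 1.58) = 864 nm.

864 nm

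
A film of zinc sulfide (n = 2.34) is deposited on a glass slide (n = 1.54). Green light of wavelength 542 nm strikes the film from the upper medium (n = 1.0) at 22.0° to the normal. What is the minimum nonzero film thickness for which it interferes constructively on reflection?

58.7 nm

Top surface (1.0 → 2.34): reflection off a higher-index medium gives a half-wave phase shift.
Ray reflecting at the bottom interface goes from n = 2.34 toward n = 1.54: no phase shift.
The two reflections differ by half a wavelength.
With one net inversion, constructive interference in reflection requires 2 n t cos θ_r = (m + ½) λ.
Snell's law: 1.0 sin 22.0° = 2.34 sin θ_r → sin θ_r = 0.160, cos θ_r = 0.987.
Minimum at m = 0: t = λ / (4 n cos θ_r) = 542 / (4 × 2.34 × 0.987) = 58.7 nm.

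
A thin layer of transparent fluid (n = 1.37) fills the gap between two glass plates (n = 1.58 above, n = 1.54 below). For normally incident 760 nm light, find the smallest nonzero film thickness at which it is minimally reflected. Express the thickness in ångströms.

At the upper boundary (n = 1.58 to n = 1.37) the reflected ray undergoes no phase shift.
At the lower boundary (n = 1.37 to n = 1.54) the reflected ray undergoes a half-wave phase shift.
Net: one phase inversion between the two reflected rays.
So the condition for destructive reflection is 2 n t = m λ.
Minimum nonzero at m = 1: t = λ / (2 n) = 760 / (2 × 1.37) = 277 nm.

2774 Å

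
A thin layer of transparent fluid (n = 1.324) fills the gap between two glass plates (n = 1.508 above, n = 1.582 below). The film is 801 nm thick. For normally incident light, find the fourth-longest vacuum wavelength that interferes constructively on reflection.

606 nm

At the upper boundary (n = 1.508 to n = 1.324) the reflected ray undergoes no phase shift.
At the lower boundary (n = 1.324 to n = 1.582) the reflected ray undergoes a half-wave phase shift.
Exactly one π shift → a net half-wave offset.
With one net inversion, constructive interference in reflection requires 2 n t = (m + ½) λ.
λ = 2 n t / (m + ½). The fourth-longest wavelength is m = 3: λ = 2 × 1.324 × 801 / 3.50 = 606 nm.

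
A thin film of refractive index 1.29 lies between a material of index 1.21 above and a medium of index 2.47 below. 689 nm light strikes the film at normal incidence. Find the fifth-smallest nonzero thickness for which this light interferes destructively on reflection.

1202 nm

Top surface (1.21 → 1.29): reflection off a higher-index medium gives a half-wave phase shift.
At the lower boundary (n = 1.29 to n = 2.47) the reflected ray undergoes a half-wave phase shift.
Zero or two π shifts → no net half-wave offset.
With no net inversion, destructive interference in reflection requires 2 n t = (m + ½) λ.
The fifth-smallest nonzero thickness corresponds to m = 4: t = (m + ½) λ / (2 n) = 4.50 × 689 / (2 × 1.29) = 1202 nm.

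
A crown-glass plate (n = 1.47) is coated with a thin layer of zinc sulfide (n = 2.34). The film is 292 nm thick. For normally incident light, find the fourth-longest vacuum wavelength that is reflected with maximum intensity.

390 nm

At the upper boundary (n = 1.0 to n = 2.34) the reflected ray undergoes a half-wave phase shift.
Bottom surface (2.34 → 1.47): reflection off a lower-index medium gives no phase shift.
Net: one phase inversion between the two reflected rays.
So the condition for constructive reflection is 2 n t = (m + ½) λ.
λ = 2 n t / (m + ½). The fourth-longest wavelength is m = 3: λ = 2 × 2.34 × 292 / 3.50 = 390 nm.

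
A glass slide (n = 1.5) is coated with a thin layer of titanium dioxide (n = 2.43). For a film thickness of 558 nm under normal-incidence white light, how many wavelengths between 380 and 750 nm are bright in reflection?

3

Top surface (1.0 → 2.43): reflection off a higher-index medium gives a half-wave phase shift.
Ray reflecting at the bottom interface goes from n = 2.43 toward n = 1.5: no phase shift.
Net: one phase inversion between the two reflected rays.
With one net inversion, constructive interference in reflection requires 2 n t = (m + ½) λ.
λ = 2 n t / (m + ½) = 2712 / (m + ½) nm.
m=3: 775 nm (IR); m=4: 603 nm (visible); m=5: 493 nm (visible); m=6: 417 nm (visible); m=7: 362 nm (UV).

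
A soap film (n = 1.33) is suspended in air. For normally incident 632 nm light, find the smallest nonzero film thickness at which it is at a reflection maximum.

119 nm

Ray reflecting at the top interface goes from n = 1.0 toward n = 1.33: a half-wave phase shift.
Ray reflecting at the bottom interface goes from n = 1.33 toward n = 1.0: no phase shift.
The two reflections differ by half a wavelength.
With one net inversion, constructive interference in reflection requires 2 n t = (m + ½) λ.
Minimum at m = 0: t = λ / (4 n) = 632 / (4 × 1.33) = 119 nm.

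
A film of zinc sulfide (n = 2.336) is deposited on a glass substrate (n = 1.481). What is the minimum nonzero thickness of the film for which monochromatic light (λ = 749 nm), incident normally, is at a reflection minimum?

160 nm

Top surface (1.0 → 2.336): reflection off a higher-index medium gives a half-wave phase shift.
Bottom surface (2.336 → 1.481): reflection off a lower-index medium gives no phase shift.
The two reflections differ by half a wavelength.
With one net inversion, destructive interference in reflection requires 2 n t = m λ.
Minimum nonzero at m = 1: t = λ / (2 n) = 749 / (2 × 2.336) = 160 nm.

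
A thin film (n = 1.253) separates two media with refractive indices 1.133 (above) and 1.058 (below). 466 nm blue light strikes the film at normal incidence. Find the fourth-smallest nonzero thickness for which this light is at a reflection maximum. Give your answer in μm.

Ray reflecting at the top interface goes from n = 1.133 toward n = 1.253: a half-wave phase shift.
At the lower boundary (n = 1.253 to n = 1.058) the reflected ray undergoes no phase shift.
The two reflections differ by half a wavelength.
So the condition for constructive reflection is 2 n t = (m + ½) λ.
The fourth-smallest nonzero thickness corresponds to m = 3: t = (m + ½) λ / (2 n) = 3.50 × 466 / (2 × 1.253) = 651 nm.

0.651 μm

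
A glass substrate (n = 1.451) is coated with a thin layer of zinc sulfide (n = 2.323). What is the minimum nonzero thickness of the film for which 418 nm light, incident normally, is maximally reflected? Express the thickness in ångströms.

Top surface (1.0 → 2.323): reflection off a higher-index medium gives a half-wave phase shift.
Ray reflecting at the bottom interface goes from n = 2.323 toward n = 1.451: no phase shift.
Net: one phase inversion between the two reflected rays.
For strong reflection here: 2 n t = (m + ½) λ.
Minimum at m = 0: t = λ / (4 n) = 418 / (4 × 2.323) = 45.0 nm.

450 Å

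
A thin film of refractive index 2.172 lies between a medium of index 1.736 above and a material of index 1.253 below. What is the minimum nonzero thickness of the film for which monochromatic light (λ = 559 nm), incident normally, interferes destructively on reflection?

Top surface (1.736 → 2.172): reflection off a higher-index medium gives a half-wave phase shift.
Bottom surface (2.172 → 1.253): reflection off a lower-index medium gives no phase shift.
Net: one phase inversion between the two reflected rays.
With one net inversion, destructive interference in reflection requires 2 n t = m λ.
Minimum nonzero at m = 1: t = λ / (2 n) = 559 / (2 × 2.172) = 129 nm.

129 nm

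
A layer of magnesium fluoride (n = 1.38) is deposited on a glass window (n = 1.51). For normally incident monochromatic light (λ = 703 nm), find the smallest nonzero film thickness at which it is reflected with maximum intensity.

255 nm

At the upper boundary (n = 1.0 to n = 1.38) the reflected ray undergoes a half-wave phase shift.
Ray reflecting at the bottom interface goes from n = 1.38 toward n = 1.51: a half-wave phase shift.
Zero or two π shifts → no net half-wave offset.
So the condition for constructive reflection is 2 n t = m λ.
Minimum nonzero at m = 1: t = λ / (2 n) = 703 / (2 × 1.38) = 255 nm.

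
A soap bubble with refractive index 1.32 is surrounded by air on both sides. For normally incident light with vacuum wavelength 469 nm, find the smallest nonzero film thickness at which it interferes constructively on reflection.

Ray reflecting at the top interface goes from n = 1.0 toward n = 1.32: a half-wave phase shift.
Bottom surface (1.32 → 1.0): reflection off a lower-index medium gives no phase shift.
The two reflections differ by half a wavelength.
For strong reflection here: 2 n t = (m + ½) λ.
Minimum at m = 0: t = λ / (4 n) = 469 / (4 × 1.32) = 88.8 nm.

88.8 nm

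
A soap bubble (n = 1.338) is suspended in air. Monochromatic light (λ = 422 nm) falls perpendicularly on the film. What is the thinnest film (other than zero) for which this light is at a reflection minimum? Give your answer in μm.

Ray reflecting at the top interface goes from n = 1.0 toward n = 1.338: a half-wave phase shift.
Bottom surface (1.338 → 1.0): reflection off a lower-index medium gives no phase shift.
The two reflections differ by half a wavelength.
With one net inversion, destructive interference in reflection requires 2 n t = m λ.
Minimum nonzero at m = 1: t = λ / (2 n) = 422 / (2 × 1.338) = 158 nm.

0.158 μm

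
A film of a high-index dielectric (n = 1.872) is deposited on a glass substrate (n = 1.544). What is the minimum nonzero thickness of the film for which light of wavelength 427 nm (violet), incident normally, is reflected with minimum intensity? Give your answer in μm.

At the upper boundary (n = 1.0 to n = 1.872) the reflected ray undergoes a half-wave phase shift.
At the lower boundary (n = 1.872 to n = 1.544) the reflected ray undergoes no phase shift.
Exactly one π shift → a net half-wave offset.
So the condition for destructive reflection is 2 n t = m λ.
Minimum nonzero at m = 1: t = λ / (2 n) = 427 / (2 × 1.872) = 114 nm.

0.114 μm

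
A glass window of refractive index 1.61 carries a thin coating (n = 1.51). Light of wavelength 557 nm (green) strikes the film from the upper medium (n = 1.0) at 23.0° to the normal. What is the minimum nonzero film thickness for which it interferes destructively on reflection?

95.5 nm

Ray reflecting at the top interface goes from n = 1.0 toward n = 1.51: a half-wave phase shift.
Ray reflecting at the bottom interface goes from n = 1.51 toward n = 1.61: a half-wave phase shift.
The two reflections carry the same phase change, so no net offset.
So the condition for destructive reflection is 2 n t cos θ_r = (m + ½) λ.
Snell's law: 1.0 sin 23.0° = 1.51 sin θ_r → sin θ_r = 0.259, cos θ_r = 0.966.
Minimum at m = 0: t = λ / (4 n cos θ_r) = 557 / (4 × 1.51 × 0.966) = 95.5 nm.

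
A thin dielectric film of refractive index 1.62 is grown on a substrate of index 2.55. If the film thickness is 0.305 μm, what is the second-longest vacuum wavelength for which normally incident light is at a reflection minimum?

Top surface (1.0 → 1.62): reflection off a higher-index medium gives a half-wave phase shift.
Bottom surface (1.62 → 2.55): reflection off a higher-index medium gives a half-wave phase shift.
Net: no relative phase inversion (both shifts match).
For weak reflection here: 2 n t = (m + ½) λ.
λ = 2 n t / (m + ½). The second-longest wavelength is m = 1: λ = 2 × 1.62 × 305 / 1.50 = 659 nm.

659 nm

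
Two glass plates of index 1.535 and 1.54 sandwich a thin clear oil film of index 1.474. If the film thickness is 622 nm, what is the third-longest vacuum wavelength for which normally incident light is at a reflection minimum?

611 nm

Ray reflecting at the top interface goes from n = 1.535 toward n = 1.474: no phase shift.
Bottom surface (1.474 → 1.54): reflection off a higher-index medium gives a half-wave phase shift.
The two reflections differ by half a wavelength.
For minimum reflection here: 2 n t = m λ.
λ = 2 n t / m. The third-longest wavelength is m = 3: λ = 2 × 1.474 × 622 / 3.00 = 611 nm.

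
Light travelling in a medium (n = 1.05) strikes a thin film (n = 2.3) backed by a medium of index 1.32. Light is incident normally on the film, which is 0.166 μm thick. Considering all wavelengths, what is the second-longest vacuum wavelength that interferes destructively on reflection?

382 nm

Ray reflecting at the top interface goes from n = 1.05 toward n = 2.3: a half-wave phase shift.
Bottom surface (2.3 → 1.32): reflection off a lower-index medium gives no phase shift.
Net: one phase inversion between the two reflected rays.
For weak reflection here: 2 n t = m λ.
λ = 2 n t / m. The second-longest wavelength is m = 2: λ = 2 × 2.3 × 166 / 2.00 = 382 nm.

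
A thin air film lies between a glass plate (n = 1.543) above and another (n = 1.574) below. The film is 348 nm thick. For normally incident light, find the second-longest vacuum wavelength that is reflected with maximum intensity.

At the upper boundary (n = 1.543 to n = 1.0) the reflected ray undergoes no phase shift.
Ray reflecting at the bottom interface goes from n = 1.0 toward n = 1.574: a half-wave phase shift.
The two reflections differ by half a wavelength.
For maximum reflection here: 2 n t = (m + ½) λ.
λ = 2 n t / (m + ½). The second-longest wavelength is m = 1: λ = 2 × 1.0 × 348 / 1.50 = 464 nm.

464 nm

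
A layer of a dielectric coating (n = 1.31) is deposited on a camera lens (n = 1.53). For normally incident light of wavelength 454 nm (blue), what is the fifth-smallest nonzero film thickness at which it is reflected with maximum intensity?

At the upper boundary (n = 1.0 to n = 1.31) the reflected ray undergoes a half-wave phase shift.
Ray reflecting at the bottom interface goes from n = 1.31 toward n = 1.53: a half-wave phase shift.
Net: no relative phase inversion (both shifts match).
With no net inversion, constructive interference in reflection requires 2 n t = m λ.
The fifth-smallest nonzero thickness corresponds to m = 5: t = m λ / (2 n) = 5.00 × 454 / (2 × 1.31) = 866 nm.

866 nm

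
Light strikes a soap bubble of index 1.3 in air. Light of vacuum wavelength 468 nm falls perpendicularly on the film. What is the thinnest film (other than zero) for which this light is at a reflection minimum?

180 nm

Top surface (1.0 → 1.3): reflection off a higher-index medium gives a half-wave phase shift.
At the lower boundary (n = 1.3 to n = 1.0) the reflected ray undergoes no phase shift.
Net: one phase inversion between the two reflected rays.
So the condition for destructive reflection is 2 n t = m λ.
Minimum nonzero at m = 1: t = λ / (2 n) = 468 / (2 × 1.3) = 180 nm.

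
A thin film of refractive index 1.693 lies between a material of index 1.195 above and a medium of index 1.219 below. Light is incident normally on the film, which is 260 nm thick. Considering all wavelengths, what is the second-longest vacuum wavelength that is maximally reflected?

Ray reflecting at the top interface goes from n = 1.195 toward n = 1.693: a half-wave phase shift.
Bottom surface (1.693 → 1.219): reflection off a lower-index medium gives no phase shift.
Exactly one π shift → a net half-wave offset.
So the condition for constructive reflection is 2 n t = (m + ½) λ.
λ = 2 n t / (m + ½). The second-longest wavelength is m = 1: λ = 2 × 1.693 × 260 / 1.50 = 587 nm.

587 nm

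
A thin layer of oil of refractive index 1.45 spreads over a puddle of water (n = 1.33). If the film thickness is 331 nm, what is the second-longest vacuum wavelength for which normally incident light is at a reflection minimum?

480 nm

At the upper boundary (n = 1.0 to n = 1.45) the reflected ray undergoes a half-wave phase shift.
Ray reflecting at the bottom interface goes from n = 1.45 toward n = 1.33: no phase shift.
Exactly one π shift → a net half-wave offset.
For dark reflection here: 2 n t = m λ.
λ = 2 n t / m. The second-longest wavelength is m = 2: λ = 2 × 1.45 × 331 / 2.00 = 480 nm.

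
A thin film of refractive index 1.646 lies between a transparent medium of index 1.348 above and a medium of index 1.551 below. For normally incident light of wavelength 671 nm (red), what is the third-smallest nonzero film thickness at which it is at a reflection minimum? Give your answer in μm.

0.611 μm

At the upper boundary (n = 1.348 to n = 1.646) the reflected ray undergoes a half-wave phase shift.
Bottom surface (1.646 → 1.551): reflection off a lower-index medium gives no phase shift.
Exactly one π shift → a net half-wave offset.
So the condition for destructive reflection is 2 n t = m λ.
The third-smallest nonzero thickness corresponds to m = 3: t = m λ / (2 n) = 3.00 × 671 / (2 × 1.646) = 611 nm.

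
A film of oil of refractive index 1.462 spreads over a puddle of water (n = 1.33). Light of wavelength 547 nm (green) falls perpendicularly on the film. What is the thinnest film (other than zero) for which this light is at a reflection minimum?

187 nm

At the upper boundary (n = 1.0 to n = 1.462) the reflected ray undergoes a half-wave phase shift.
At the lower boundary (n = 1.462 to n = 1.33) the reflected ray undergoes no phase shift.
The two reflections differ by half a wavelength.
With one net inversion, destructive interference in reflection requires 2 n t = m λ.
Minimum nonzero at m = 1: t = λ / (2 n) = 547 / (2 × 1.462) = 187 nm.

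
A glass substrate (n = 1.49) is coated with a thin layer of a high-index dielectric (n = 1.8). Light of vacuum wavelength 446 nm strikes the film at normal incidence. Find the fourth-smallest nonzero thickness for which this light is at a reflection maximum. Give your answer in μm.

At the upper boundary (n = 1.0 to n = 1.8) the reflected ray undergoes a half-wave phase shift.
At the lower boundary (n = 1.8 to n = 1.49) the reflected ray undergoes no phase shift.
The two reflections differ by half a wavelength.
For bright reflection here: 2 n t = (m + ½) λ.
The fourth-smallest nonzero thickness corresponds to m = 3: t = (m + ½) λ / (2 n) = 3.50 × 446 / (2 × 1.8) = 434 nm.

0.434 μm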